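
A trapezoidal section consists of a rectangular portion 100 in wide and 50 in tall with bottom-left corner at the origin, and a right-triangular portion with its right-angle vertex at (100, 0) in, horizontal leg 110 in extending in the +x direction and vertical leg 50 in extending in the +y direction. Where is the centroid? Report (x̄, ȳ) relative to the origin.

x̄ = 80.75 in, ȳ = 22.04 in

rectangular portion: A = 100 × 50 = 5000.00, centroid at (50.00, 25.00).
triangular portion: A = ½·110·50 = 2750.00, centroid at (136.67, 16.67).
ΣA = 7750.00 in²
ΣAx̄ = (5000.00)(50.00) + (2750.00)(136.67) = 625833.33 in³
ΣAȳ = (5000.00)(25.00) + (2750.00)(16.67) = 170833.33 in³
x̄ = 625833.33 / 7750.00 = 80.75 in
ȳ = 170833.33 / 7750.00 = 22.04 in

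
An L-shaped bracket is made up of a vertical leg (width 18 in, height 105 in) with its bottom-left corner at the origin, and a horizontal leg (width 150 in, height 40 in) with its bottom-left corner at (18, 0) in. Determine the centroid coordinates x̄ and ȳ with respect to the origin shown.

x̄ = 72.88 in, ȳ = 27.79 in

vertical leg: A = 18 × 105 = 1890.00, centroid at (9.00, 52.50).
horizontal leg: A = 150 × 40 = 6000.00, centroid at (93.00, 20.00).
ΣA = 7890.00 in², ΣAx̄ = 575010.00 in³, ΣAȳ = 219225.00 in³.
x̄ = 575010.00/7890.00 = 72.88 in; ȳ = 219225.00/7890.00 = 27.79 in.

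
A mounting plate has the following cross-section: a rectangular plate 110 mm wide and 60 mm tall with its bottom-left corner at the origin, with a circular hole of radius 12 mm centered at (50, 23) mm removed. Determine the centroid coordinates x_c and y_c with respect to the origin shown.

x_c = 55.37 mm, y_c = 30.52 mm

plate: A = 110 × 60 = 6600.00, centroid at (55.00, 30.00).
hole: A = −π·12² = -452.39, centroid at (50.00, 23.00).
ΣA = 6147.61 mm²
ΣAx_c = (6600.00)(55.00) + (-452.39)(50.00) = 340380.53 mm³
ΣAy_c = (6600.00)(30.00) + (-452.39)(23.00) = 187595.05 mm³
x_c = 340380.53 / 6147.61 = 55.37 mm
y_c = 187595.05 / 6147.61 = 30.52 mm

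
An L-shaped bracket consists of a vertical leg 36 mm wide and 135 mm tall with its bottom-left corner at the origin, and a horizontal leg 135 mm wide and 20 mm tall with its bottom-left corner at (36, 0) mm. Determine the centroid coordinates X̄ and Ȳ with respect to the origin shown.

X̄ = 48.54 mm, Ȳ = 46.96 mm

vertical leg: A = 36 × 135 = 4860.00, centroid at (18.00, 67.50).
horizontal leg: A = 135 × 20 = 2700.00, centroid at (103.50, 10.00).
ΣA = 7560.00 mm², ΣAX̄ = 366930.00 mm³, ΣAȲ = 355050.00 mm³.
X̄ = 366930.00/7560.00 = 48.54 mm; Ȳ = 355050.00/7560.00 = 46.96 mm.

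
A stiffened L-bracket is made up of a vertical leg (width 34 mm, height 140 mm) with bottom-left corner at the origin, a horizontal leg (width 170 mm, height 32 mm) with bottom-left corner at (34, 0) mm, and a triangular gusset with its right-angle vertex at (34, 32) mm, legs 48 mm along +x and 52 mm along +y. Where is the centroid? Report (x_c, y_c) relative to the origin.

x_c = 69.07 mm, y_c = 42.09 mm

vertical leg: A = 34 × 140 = 4760.00, centroid at (17.00, 70.00).
horizontal leg: A = 170 × 32 = 5440.00, centroid at (119.00, 16.00).
gusset: A = ½·48·52 = 1248.00, centroid at (50.00, 49.33).
ΣA = 11448.00 mm²
ΣAx_c = (4760.00)(17.00) + (5440.00)(119.00) + (1248.00)(50.00) = 790680.00 mm³
ΣAy_c = (4760.00)(70.00) + (5440.00)(16.00) + (1248.00)(49.33) = 481808.00 mm³
x_c = 790680.00 / 11448.00 = 69.07 mm
y_c = 481808.00 / 11448.00 = 42.09 mm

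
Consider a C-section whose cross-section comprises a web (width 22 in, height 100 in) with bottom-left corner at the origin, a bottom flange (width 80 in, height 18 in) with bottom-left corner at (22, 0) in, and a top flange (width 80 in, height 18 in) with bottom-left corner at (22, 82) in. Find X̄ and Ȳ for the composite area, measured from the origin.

web: A = 22 × 100 = 2200.00, centroid at (11.00, 50.00).
bottom flange: A = 80 × 18 = 1440.00, centroid at (62.00, 9.00).
top flange: A = 80 × 18 = 1440.00, centroid at (62.00, 91.00).
ΣA = 5080.00 in²
ΣAX̄ = (2200.00)(11.00) + (1440.00)(62.00) + (1440.00)(62.00) = 202760.00 in³
ΣAȲ = (2200.00)(50.00) + (1440.00)(9.00) + (1440.00)(91.00) = 254000.00 in³
X̄ = 202760.00 / 5080.00 = 39.91 in
Ȳ = 254000.00 / 5080.00 = 50.00 in

X̄ = 39.91 in, Ȳ = 50.00 in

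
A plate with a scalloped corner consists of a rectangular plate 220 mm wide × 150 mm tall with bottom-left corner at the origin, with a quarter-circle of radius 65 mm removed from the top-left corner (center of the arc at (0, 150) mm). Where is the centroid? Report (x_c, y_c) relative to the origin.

plate: A = 220 × 150 = 33000.00, centroid at (110.00, 75.00).
removed quarter-circle: A = −¼π·65² = -3318.31, centroid at (27.59, 122.41).
ΣA = 29681.69 mm², ΣAx_c = 3538458.33 mm³, ΣAy_c = 2068795.58 mm³.
x_c = 3538458.33/29681.69 = 119.21 mm; y_c = 2068795.58/29681.69 = 69.70 mm.

x_c = 119.21 mm, y_c = 69.70 mm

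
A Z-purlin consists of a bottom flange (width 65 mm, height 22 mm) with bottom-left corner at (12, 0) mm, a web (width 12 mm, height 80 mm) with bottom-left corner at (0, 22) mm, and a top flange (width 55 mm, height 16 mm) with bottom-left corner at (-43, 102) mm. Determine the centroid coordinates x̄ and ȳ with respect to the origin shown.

Part | A | x̄ᵢ | ȳᵢ | A·x̄ᵢ | A·ȳᵢ
bottom flange | 1430.00 | 44.50 | 11.00 | 63635.00 | 15730.00
web | 960.00 | 6.00 | 62.00 | 5760.00 | 59520.00
top flange | 880.00 | -15.50 | 110.00 | -13640.00 | 96800.00
Σ | 3270.00 |  |  | 55755.00 | 172050.00
x̄ = 55755.00 / 3270.00 = 17.05 mm
ȳ = 172050.00 / 3270.00 = 52.61 mm

x̄ = 17.05 mm, ȳ = 52.61 mm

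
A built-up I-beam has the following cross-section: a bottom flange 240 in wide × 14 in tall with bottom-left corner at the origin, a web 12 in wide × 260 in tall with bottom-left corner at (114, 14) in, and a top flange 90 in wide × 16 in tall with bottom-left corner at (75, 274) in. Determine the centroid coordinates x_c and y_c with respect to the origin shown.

bottom flange: A = 240 × 14 = 3360.00, centroid at (120.00, 7.00).
web: A = 12 × 260 = 3120.00, centroid at (120.00, 144.00).
top flange: A = 90 × 16 = 1440.00, centroid at (120.00, 282.00).
ΣA = 7920.00 in²
ΣAx_c = (3360.00)(120.00) + (3120.00)(120.00) + (1440.00)(120.00) = 950400.00 in³
ΣAy_c = (3360.00)(7.00) + (3120.00)(144.00) + (1440.00)(282.00) = 878880.00 in³
x_c = 950400.00 / 7920.00 = 120.00 in
y_c = 878880.00 / 7920.00 = 110.97 in

x_c = 120.00 in, y_c = 110.97 in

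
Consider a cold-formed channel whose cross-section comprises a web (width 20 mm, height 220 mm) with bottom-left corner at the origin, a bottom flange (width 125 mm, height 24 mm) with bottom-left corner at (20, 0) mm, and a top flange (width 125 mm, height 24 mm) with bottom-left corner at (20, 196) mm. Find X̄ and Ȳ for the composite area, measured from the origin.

X̄ = 51.83 mm, Ȳ = 110.00 mm

web: A = 20 × 220 = 4400.00, centroid at (10.00, 110.00).
bottom flange: A = 125 × 24 = 3000.00, centroid at (82.50, 12.00).
top flange: A = 125 × 24 = 3000.00, centroid at (82.50, 208.00).
ΣA = 10400.00 mm²
ΣAX̄ = (4400.00)(10.00) + (3000.00)(82.50) + (3000.00)(82.50) = 539000.00 mm³
ΣAȲ = (4400.00)(110.00) + (3000.00)(12.00) + (3000.00)(208.00) = 1144000.00 mm³
X̄ = 539000.00 / 10400.00 = 51.83 mm
Ȳ = 1144000.00 / 10400.00 = 110.00 mm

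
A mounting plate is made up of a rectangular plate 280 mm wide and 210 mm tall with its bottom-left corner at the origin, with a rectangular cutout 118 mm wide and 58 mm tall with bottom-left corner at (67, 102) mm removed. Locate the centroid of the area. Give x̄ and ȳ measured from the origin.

plate: A = 280 × 210 = 58800.00, centroid at (140.00, 105.00).
hole: A = −(118 × 58) = -6844.00, centroid at (126.00, 131.00).
ΣA = 51956.00 mm², ΣAx̄ = 7369656.00 mm³, ΣAȳ = 5277436.00 mm³.
x̄ = 7369656.00/51956.00 = 141.84 mm; ȳ = 5277436.00/51956.00 = 101.58 mm.

x̄ = 141.84 mm, ȳ = 101.58 mm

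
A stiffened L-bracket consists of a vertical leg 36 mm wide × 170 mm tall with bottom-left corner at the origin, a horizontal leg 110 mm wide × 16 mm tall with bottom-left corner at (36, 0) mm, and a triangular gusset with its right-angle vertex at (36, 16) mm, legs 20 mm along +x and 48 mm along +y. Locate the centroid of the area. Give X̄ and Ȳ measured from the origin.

X̄ = 34.78 mm, Ȳ = 65.75 mm

Part | A | x̄ᵢ | ȳᵢ | A·x̄ᵢ | A·ȳᵢ
vertical leg | 6120.00 | 18.00 | 85.00 | 110160.00 | 520200.00
horizontal leg | 1760.00 | 91.00 | 8.00 | 160160.00 | 14080.00
gusset | 480.00 | 42.67 | 32.00 | 20480.00 | 15360.00
Σ | 8360.00 |  |  | 290800.00 | 549640.00
X̄ = 290800.00 / 8360.00 = 34.78 mm
Ȳ = 549640.00 / 8360.00 = 65.75 mm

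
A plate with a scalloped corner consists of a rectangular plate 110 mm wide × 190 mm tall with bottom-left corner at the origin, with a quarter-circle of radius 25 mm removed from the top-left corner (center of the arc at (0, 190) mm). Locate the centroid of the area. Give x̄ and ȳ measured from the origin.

Part | A | x̄ᵢ | ȳᵢ | A·x̄ᵢ | A·ȳᵢ
plate | 20900.00 | 55.00 | 95.00 | 1149500.00 | 1985500.00
removed quarter-circle | -490.87 | 10.61 | 179.39 | -5208.33 | -88057.70
Σ | 20409.13 |  |  | 1144291.67 | 1897442.30
x̄ = 1144291.67 / 20409.13 = 56.07 mm
ȳ = 1897442.30 / 20409.13 = 92.97 mm

x̄ = 56.07 mm, ȳ = 92.97 mm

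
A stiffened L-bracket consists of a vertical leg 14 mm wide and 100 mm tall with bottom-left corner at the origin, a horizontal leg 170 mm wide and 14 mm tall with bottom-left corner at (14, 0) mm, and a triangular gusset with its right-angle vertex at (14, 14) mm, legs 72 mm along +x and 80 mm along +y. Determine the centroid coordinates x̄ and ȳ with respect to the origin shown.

Part | A | x̄ᵢ | ȳᵢ | A·x̄ᵢ | A·ȳᵢ
vertical leg | 1400.00 | 7.00 | 50.00 | 9800.00 | 70000.00
horizontal leg | 2380.00 | 99.00 | 7.00 | 235620.00 | 16660.00
gusset | 2880.00 | 38.00 | 40.67 | 109440.00 | 117120.00
Σ | 6660.00 |  |  | 354860.00 | 203780.00
x̄ = 354860.00 / 6660.00 = 53.28 mm
ȳ = 203780.00 / 6660.00 = 30.60 mm

x̄ = 53.28 mm, ȳ = 30.60 mm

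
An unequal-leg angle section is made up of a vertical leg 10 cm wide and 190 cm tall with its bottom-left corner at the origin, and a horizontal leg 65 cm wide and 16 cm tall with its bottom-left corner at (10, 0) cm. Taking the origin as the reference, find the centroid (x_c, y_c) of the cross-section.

x_c = 18.27 cm, y_c = 64.22 cm

vertical leg: A = 10 × 190 = 1900.00, centroid at (5.00, 95.00).
horizontal leg: A = 65 × 16 = 1040.00, centroid at (42.50, 8.00).
ΣA = 2940.00 cm²
ΣAx_c = (1900.00)(5.00) + (1040.00)(42.50) = 53700.00 cm³
ΣAy_c = (1900.00)(95.00) + (1040.00)(8.00) = 188820.00 cm³
x_c = 53700.00 / 2940.00 = 18.27 cm
y_c = 188820.00 / 2940.00 = 64.22 cm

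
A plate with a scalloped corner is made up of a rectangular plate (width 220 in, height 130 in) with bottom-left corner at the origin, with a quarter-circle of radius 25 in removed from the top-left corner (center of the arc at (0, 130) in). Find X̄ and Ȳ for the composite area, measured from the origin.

Part | A | x̄ᵢ | ȳᵢ | A·x̄ᵢ | A·ȳᵢ
plate | 28600.00 | 110.00 | 65.00 | 3146000.00 | 1859000.00
removed quarter-circle | -490.87 | 10.61 | 119.39 | -5208.33 | -58605.27
Σ | 28109.13 |  |  | 3140791.67 | 1800394.73
X̄ = 3140791.67 / 28109.13 = 111.74 in
Ȳ = 1800394.73 / 28109.13 = 64.05 in

X̄ = 111.74 in, Ȳ = 64.05 in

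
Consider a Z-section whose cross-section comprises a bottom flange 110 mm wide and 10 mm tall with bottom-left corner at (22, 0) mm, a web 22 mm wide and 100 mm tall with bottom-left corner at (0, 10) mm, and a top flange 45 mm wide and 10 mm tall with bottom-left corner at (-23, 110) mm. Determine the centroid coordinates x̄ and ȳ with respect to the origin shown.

x̄ = 28.98 mm, ȳ = 50.47 mm

bottom flange: A = 110 × 10 = 1100.00, centroid at (77.00, 5.00).
web: A = 22 × 100 = 2200.00, centroid at (11.00, 60.00).
top flange: A = 45 × 10 = 450.00, centroid at (-0.50, 115.00).
ΣA = 3750.00 mm², ΣAx̄ = 108675.00 mm³, ΣAȳ = 189250.00 mm³.
x̄ = 108675.00/3750.00 = 28.98 mm; ȳ = 189250.00/3750.00 = 50.47 mm.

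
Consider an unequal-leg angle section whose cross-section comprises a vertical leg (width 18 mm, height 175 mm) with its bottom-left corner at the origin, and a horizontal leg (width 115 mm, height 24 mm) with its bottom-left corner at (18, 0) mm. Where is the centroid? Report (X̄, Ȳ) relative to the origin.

X̄ = 40.06 mm, Ȳ = 52.24 mm

vertical leg: A = 18 × 175 = 3150.00, centroid at (9.00, 87.50).
horizontal leg: A = 115 × 24 = 2760.00, centroid at (75.50, 12.00).
ΣA = 5910.00 mm²
ΣAX̄ = (3150.00)(9.00) + (2760.00)(75.50) = 236730.00 mm³
ΣAȲ = (3150.00)(87.50) + (2760.00)(12.00) = 308745.00 mm³
X̄ = 236730.00 / 5910.00 = 40.06 mm
Ȳ = 308745.00 / 5910.00 = 52.24 mm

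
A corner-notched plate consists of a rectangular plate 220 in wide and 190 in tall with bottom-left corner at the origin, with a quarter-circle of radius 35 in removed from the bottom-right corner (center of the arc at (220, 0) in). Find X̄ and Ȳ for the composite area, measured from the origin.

X̄ = 107.76 in, Ȳ = 96.89 in

Part | A | x̄ᵢ | ȳᵢ | A·x̄ᵢ | A·ȳᵢ
plate | 41800.00 | 110.00 | 95.00 | 4598000.00 | 3971000.00
removed quarter-circle | -962.11 | 205.15 | 14.85 | -197373.14 | -14291.67
Σ | 40837.89 |  |  | 4400626.86 | 3956708.33
X̄ = 4400626.86 / 40837.89 = 107.76 in
Ȳ = 3956708.33 / 40837.89 = 96.89 in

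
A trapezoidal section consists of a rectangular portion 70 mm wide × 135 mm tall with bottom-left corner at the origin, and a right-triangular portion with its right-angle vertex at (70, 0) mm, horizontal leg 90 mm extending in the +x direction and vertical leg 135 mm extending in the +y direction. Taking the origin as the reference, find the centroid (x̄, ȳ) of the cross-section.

x̄ = 60.43 mm, ȳ = 58.70 mm

Part | A | x̄ᵢ | ȳᵢ | A·x̄ᵢ | A·ȳᵢ
rectangular portion | 9450.00 | 35.00 | 67.50 | 330750.00 | 637875.00
triangular portion | 6075.00 | 100.00 | 45.00 | 607500.00 | 273375.00
Σ | 15525.00 |  |  | 938250.00 | 911250.00
x̄ = 938250.00 / 15525.00 = 60.43 mm
ȳ = 911250.00 / 15525.00 = 58.70 mm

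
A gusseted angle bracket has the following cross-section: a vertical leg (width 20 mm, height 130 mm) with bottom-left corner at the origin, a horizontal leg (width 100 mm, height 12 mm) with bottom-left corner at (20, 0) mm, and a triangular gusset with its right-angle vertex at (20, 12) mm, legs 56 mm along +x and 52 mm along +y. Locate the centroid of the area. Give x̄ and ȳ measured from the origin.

x̄ = 31.64 mm, ȳ = 41.65 mm

vertical leg: A = 20 × 130 = 2600.00, centroid at (10.00, 65.00).
horizontal leg: A = 100 × 12 = 1200.00, centroid at (70.00, 6.00).
gusset: A = ½·56·52 = 1456.00, centroid at (38.67, 29.33).
ΣA = 5256.00 mm², ΣAx̄ = 166298.67 mm³, ΣAȳ = 218909.33 mm³.
x̄ = 166298.67/5256.00 = 31.64 mm; ȳ = 218909.33/5256.00 = 41.65 mm.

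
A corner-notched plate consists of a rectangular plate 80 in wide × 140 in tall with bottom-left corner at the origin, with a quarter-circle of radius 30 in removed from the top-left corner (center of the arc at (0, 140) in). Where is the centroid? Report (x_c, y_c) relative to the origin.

plate: A = 80 × 140 = 11200.00, centroid at (40.00, 70.00).
removed quarter-circle: A = −¼π·30² = -706.86, centroid at (12.73, 127.27).
ΣA = 10493.14 in²
ΣAx_c = (11200.00)(40.00) + (-706.86)(12.73) = 439000.00 in³
ΣAy_c = (11200.00)(70.00) + (-706.86)(127.27) = 694039.83 in³
x_c = 439000.00 / 10493.14 = 41.84 in
y_c = 694039.83 / 10493.14 = 66.14 in

x_c = 41.84 in, y_c = 66.14 in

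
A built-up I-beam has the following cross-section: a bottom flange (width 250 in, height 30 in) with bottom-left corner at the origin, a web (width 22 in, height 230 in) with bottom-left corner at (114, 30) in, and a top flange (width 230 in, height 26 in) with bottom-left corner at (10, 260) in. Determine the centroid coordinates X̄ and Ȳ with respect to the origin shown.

X̄ = 125.00 in, Ȳ = 133.70 in

Part | A | x̄ᵢ | ȳᵢ | A·x̄ᵢ | A·ȳᵢ
bottom flange | 7500.00 | 125.00 | 15.00 | 937500.00 | 112500.00
web | 5060.00 | 125.00 | 145.00 | 632500.00 | 733700.00
top flange | 5980.00 | 125.00 | 273.00 | 747500.00 | 1632540.00
Σ | 18540.00 |  |  | 2317500.00 | 2478740.00
X̄ = 2317500.00 / 18540.00 = 125.00 in
Ȳ = 2478740.00 / 18540.00 = 133.70 in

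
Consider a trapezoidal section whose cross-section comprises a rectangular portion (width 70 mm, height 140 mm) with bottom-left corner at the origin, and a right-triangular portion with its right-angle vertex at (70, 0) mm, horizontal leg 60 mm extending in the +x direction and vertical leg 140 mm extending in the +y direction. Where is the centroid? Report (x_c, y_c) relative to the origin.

rectangular portion: A = 70 × 140 = 9800.00, centroid at (35.00, 70.00).
triangular portion: A = ½·60·140 = 4200.00, centroid at (90.00, 46.67).
ΣA = 14000.00 mm²
ΣAx_c = (9800.00)(35.00) + (4200.00)(90.00) = 721000.00 mm³
ΣAy_c = (9800.00)(70.00) + (4200.00)(46.67) = 882000.00 mm³
x_c = 721000.00 / 14000.00 = 51.50 mm
y_c = 882000.00 / 14000.00 = 63.00 mm

x_c = 51.50 mm, y_c = 63.00 mm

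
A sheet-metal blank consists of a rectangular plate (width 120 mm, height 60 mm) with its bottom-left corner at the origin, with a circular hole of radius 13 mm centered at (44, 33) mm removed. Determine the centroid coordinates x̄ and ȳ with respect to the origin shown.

x̄ = 61.27 mm, ȳ = 29.76 mm

plate: A = 120 × 60 = 7200.00, centroid at (60.00, 30.00).
hole: A = −π·13² = -530.93, centroid at (44.00, 33.00).
ΣA = 6669.07 mm²
ΣAx̄ = (7200.00)(60.00) + (-530.93)(44.00) = 408639.12 mm³
ΣAȳ = (7200.00)(30.00) + (-530.93)(33.00) = 198479.34 mm³
x̄ = 408639.12 / 6669.07 = 61.27 mm
ȳ = 198479.34 / 6669.07 = 29.76 mm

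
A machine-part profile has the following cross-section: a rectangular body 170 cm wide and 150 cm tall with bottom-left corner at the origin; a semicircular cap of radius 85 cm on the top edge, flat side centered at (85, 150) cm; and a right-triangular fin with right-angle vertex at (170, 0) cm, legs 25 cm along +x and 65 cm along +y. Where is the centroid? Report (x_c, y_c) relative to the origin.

Part | A | x̄ᵢ | ȳᵢ | A·x̄ᵢ | A·ȳᵢ
rectangular body | 25500.00 | 85.00 | 75.00 | 2167500.00 | 1912500.00
semicircular top | 11349.00 | 85.00 | 186.08 | 964665.29 | 2111767.19
triangular fin | 812.50 | 178.33 | 21.67 | 144895.83 | 17604.17
Σ | 37661.50 |  |  | 3277061.13 | 4041871.35
x_c = 3277061.13 / 37661.50 = 87.01 cm
y_c = 4041871.35 / 37661.50 = 107.32 cm

x_c = 87.01 cm, y_c = 107.32 cm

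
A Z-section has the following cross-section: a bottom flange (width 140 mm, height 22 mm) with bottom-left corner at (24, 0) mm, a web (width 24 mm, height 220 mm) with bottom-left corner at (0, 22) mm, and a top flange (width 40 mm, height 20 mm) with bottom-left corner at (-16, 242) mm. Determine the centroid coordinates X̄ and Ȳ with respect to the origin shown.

X̄ = 38.87 mm, Ȳ = 101.79 mm

bottom flange: A = 140 × 22 = 3080.00, centroid at (94.00, 11.00).
web: A = 24 × 220 = 5280.00, centroid at (12.00, 132.00).
top flange: A = 40 × 20 = 800.00, centroid at (4.00, 252.00).
ΣA = 9160.00 mm², ΣAX̄ = 356080.00 mm³, ΣAȲ = 932440.00 mm³.
X̄ = 356080.00/9160.00 = 38.87 mm; Ȳ = 932440.00/9160.00 = 101.79 mm.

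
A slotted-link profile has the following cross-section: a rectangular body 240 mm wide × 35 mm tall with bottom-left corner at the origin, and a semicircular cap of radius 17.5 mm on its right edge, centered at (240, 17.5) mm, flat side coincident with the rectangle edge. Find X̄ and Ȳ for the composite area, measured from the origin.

X̄ = 126.90 mm, Ȳ = 17.50 mm

Part | A | x̄ᵢ | ȳᵢ | A·x̄ᵢ | A·ȳᵢ
rectangular body | 8400.00 | 120.00 | 17.50 | 1008000.00 | 147000.00
semicircular end | 481.06 | 247.43 | 17.50 | 119026.45 | 8418.49
Σ | 8881.06 |  |  | 1127026.45 | 155418.49
X̄ = 1127026.45 / 8881.06 = 126.90 mm
Ȳ = 155418.49 / 8881.06 = 17.50 mm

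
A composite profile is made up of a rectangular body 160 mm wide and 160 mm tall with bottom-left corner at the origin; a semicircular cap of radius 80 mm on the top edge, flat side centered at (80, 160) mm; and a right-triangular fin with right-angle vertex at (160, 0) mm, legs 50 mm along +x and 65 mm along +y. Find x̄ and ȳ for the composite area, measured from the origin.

x̄ = 84.21 mm, ȳ = 108.19 mm

Part | A | x̄ᵢ | ȳᵢ | A·x̄ᵢ | A·ȳᵢ
rectangular body | 25600.00 | 80.00 | 80.00 | 2048000.00 | 2048000.00
semicircular top | 10053.10 | 80.00 | 193.95 | 804247.72 | 1949828.77
triangular fin | 1625.00 | 176.67 | 21.67 | 287083.33 | 35208.33
Σ | 37278.10 |  |  | 3139331.05 | 4033037.11
x̄ = 3139331.05 / 37278.10 = 84.21 mm
ȳ = 4033037.11 / 37278.10 = 108.19 mm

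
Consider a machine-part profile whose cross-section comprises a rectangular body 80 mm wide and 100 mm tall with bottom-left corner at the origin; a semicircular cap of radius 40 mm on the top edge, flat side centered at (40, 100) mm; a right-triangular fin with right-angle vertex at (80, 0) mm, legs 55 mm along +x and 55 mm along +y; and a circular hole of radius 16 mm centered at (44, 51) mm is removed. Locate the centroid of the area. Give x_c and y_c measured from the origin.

rectangular body: A = 80 × 100 = 8000.00, centroid at (40.00, 50.00).
semicircular top: A = ½π·40² = 2513.27, centroid at (40.00, 116.98).
triangular fin: A = ½·55·55 = 1512.50, centroid at (98.33, 18.33).
hole: A = −π·16² = -804.25, centroid at (44.00, 51.00).
ΣA = 11221.53 mm²
ΣAx_c = (8000.00)(40.00) + (2513.27)(40.00) + (1512.50)(98.33) + (-804.25)(44.00) = 533873.23 mm³
ΣAy_c = (8000.00)(50.00) + (2513.27)(116.98) + (1512.50)(18.33) + (-804.25)(51.00) = 680706.61 mm³
x_c = 533873.23 / 11221.53 = 47.58 mm
y_c = 680706.61 / 11221.53 = 60.66 mm

x_c = 47.58 mm, y_c = 60.66 mm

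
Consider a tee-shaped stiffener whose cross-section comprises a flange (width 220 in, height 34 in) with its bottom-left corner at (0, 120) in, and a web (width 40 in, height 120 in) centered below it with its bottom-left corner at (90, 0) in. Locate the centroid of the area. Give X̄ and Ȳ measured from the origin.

Part | A | x̄ᵢ | ȳᵢ | A·x̄ᵢ | A·ȳᵢ
web | 4800.00 | 110.00 | 60.00 | 528000.00 | 288000.00
flange | 7480.00 | 110.00 | 137.00 | 822800.00 | 1024760.00
Σ | 12280.00 |  |  | 1350800.00 | 1312760.00
X̄ = 1350800.00 / 12280.00 = 110.00 in
Ȳ = 1312760.00 / 12280.00 = 106.90 in

X̄ = 110.00 in, Ȳ = 106.90 in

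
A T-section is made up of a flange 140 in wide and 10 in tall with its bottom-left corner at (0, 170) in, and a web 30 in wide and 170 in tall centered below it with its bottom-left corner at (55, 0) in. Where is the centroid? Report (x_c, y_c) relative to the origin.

Part | A | x̄ᵢ | ȳᵢ | A·x̄ᵢ | A·ȳᵢ
web | 5100.00 | 70.00 | 85.00 | 357000.00 | 433500.00
flange | 1400.00 | 70.00 | 175.00 | 98000.00 | 245000.00
Σ | 6500.00 |  |  | 455000.00 | 678500.00
x_c = 455000.00 / 6500.00 = 70.00 in
y_c = 678500.00 / 6500.00 = 104.38 in

x_c = 70.00 in, y_c = 104.38 in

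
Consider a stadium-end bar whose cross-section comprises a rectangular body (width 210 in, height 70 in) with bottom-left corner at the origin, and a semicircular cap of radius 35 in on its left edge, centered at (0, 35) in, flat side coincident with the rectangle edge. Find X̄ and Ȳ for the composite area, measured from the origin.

rectangular body: A = 210 × 70 = 14700.00, centroid at (105.00, 35.00).
semicircular end: A = ½π·35² = 1924.23, centroid at (-14.85, 35.00).
ΣA = 16624.23 in²
ΣAX̄ = (14700.00)(105.00) + (1924.23)(-14.85) = 1514916.67 in³
ΣAȲ = (14700.00)(35.00) + (1924.23)(35.00) = 581847.89 in³
X̄ = 1514916.67 / 16624.23 = 91.13 in
Ȳ = 581847.89 / 16624.23 = 35.00 in

X̄ = 91.13 in, Ȳ = 35.00 in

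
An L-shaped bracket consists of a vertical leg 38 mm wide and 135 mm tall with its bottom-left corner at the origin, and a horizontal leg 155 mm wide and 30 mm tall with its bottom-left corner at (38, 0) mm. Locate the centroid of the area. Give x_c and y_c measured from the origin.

x_c = 64.88 mm, y_c = 42.54 mm

vertical leg: A = 38 × 135 = 5130.00, centroid at (19.00, 67.50).
horizontal leg: A = 155 × 30 = 4650.00, centroid at (115.50, 15.00).
ΣA = 9780.00 mm², ΣAx_c = 634545.00 mm³, ΣAy_c = 416025.00 mm³.
x_c = 634545.00/9780.00 = 64.88 mm; y_c = 416025.00/9780.00 = 42.54 mm.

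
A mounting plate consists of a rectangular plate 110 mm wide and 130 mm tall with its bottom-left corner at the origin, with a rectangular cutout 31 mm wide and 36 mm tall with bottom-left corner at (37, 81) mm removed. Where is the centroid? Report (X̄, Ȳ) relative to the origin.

Part | A | x̄ᵢ | ȳᵢ | A·x̄ᵢ | A·ȳᵢ
plate | 14300.00 | 55.00 | 65.00 | 786500.00 | 929500.00
hole | -1116.00 | 52.50 | 99.00 | -58590.00 | -110484.00
Σ | 13184.00 |  |  | 727910.00 | 819016.00
X̄ = 727910.00 / 13184.00 = 55.21 mm
Ȳ = 819016.00 / 13184.00 = 62.12 mm

X̄ = 55.21 mm, Ȳ = 62.12 mm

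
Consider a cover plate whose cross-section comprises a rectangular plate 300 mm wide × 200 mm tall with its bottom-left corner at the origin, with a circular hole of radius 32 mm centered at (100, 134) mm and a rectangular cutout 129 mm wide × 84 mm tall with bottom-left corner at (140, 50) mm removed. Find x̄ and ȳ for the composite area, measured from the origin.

x̄ = 140.65 mm, ȳ = 99.51 mm

Part | A | x̄ᵢ | ȳᵢ | A·x̄ᵢ | A·ȳᵢ
plate | 60000.00 | 150.00 | 100.00 | 9000000.00 | 6000000.00
hole 1 | -3216.99 | 100.00 | 134.00 | -321699.09 | -431076.78
hole 2 | -10836.00 | 204.50 | 92.00 | -2215962.00 | -996912.00
Σ | 45947.01 |  |  | 6462338.91 | 4572011.22
x̄ = 6462338.91 / 45947.01 = 140.65 mm
ȳ = 4572011.22 / 45947.01 = 99.51 mm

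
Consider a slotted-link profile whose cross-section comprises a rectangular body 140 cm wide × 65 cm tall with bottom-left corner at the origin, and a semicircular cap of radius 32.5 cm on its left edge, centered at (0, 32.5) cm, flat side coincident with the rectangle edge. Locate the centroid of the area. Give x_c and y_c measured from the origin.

x_c = 57.08 cm, y_c = 32.50 cm

rectangular body: A = 140 × 65 = 9100.00, centroid at (70.00, 32.50).
semicircular end: A = ½π·32.5² = 1659.15, centroid at (-13.79, 32.50).
ΣA = 10759.15 cm², ΣAx_c = 614114.58 cm³, ΣAy_c = 349672.49 cm³.
x_c = 614114.58/10759.15 = 57.08 cm; y_c = 349672.49/10759.15 = 32.50 cm.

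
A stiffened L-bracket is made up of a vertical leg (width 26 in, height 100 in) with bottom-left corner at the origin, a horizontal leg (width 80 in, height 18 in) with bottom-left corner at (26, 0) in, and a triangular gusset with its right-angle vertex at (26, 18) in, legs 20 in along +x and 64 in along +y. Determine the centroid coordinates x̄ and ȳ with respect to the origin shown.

vertical leg: A = 26 × 100 = 2600.00, centroid at (13.00, 50.00).
horizontal leg: A = 80 × 18 = 1440.00, centroid at (66.00, 9.00).
gusset: A = ½·20·64 = 640.00, centroid at (32.67, 39.33).
ΣA = 4680.00 in²
ΣAx̄ = (2600.00)(13.00) + (1440.00)(66.00) + (640.00)(32.67) = 149746.67 in³
ΣAȳ = (2600.00)(50.00) + (1440.00)(9.00) + (640.00)(39.33) = 168133.33 in³
x̄ = 149746.67 / 4680.00 = 32.00 in
ȳ = 168133.33 / 4680.00 = 35.93 in

x̄ = 32.00 in, ȳ = 35.93 in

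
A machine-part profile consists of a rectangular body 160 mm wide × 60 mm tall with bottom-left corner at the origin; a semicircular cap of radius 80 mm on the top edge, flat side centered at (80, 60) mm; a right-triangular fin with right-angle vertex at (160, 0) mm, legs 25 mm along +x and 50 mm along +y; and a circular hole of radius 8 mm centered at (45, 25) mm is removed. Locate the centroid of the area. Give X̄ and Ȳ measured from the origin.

rectangular body: A = 160 × 60 = 9600.00, centroid at (80.00, 30.00).
semicircular top: A = ½π·80² = 10053.10, centroid at (80.00, 93.95).
triangular fin: A = ½·25·50 = 625.00, centroid at (168.33, 16.67).
hole: A = −π·8² = -201.06, centroid at (45.00, 25.00).
ΣA = 20077.03 mm²
ΣAX̄ = (9600.00)(80.00) + (10053.10)(80.00) + (625.00)(168.33) + (-201.06)(45.00) = 1668408.27 mm³
ΣAȲ = (9600.00)(30.00) + (10053.10)(93.95) + (625.00)(16.67) + (-201.06)(25.00) = 1237909.24 mm³
X̄ = 1668408.27 / 20077.03 = 83.10 mm
Ȳ = 1237909.24 / 20077.03 = 61.66 mm

X̄ = 83.10 mm, Ȳ = 61.66 mm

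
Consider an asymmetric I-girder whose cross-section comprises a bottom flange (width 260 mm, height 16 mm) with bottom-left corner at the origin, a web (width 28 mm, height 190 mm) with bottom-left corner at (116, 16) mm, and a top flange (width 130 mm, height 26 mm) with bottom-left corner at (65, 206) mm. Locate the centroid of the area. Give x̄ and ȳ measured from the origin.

bottom flange: A = 260 × 16 = 4160.00, centroid at (130.00, 8.00).
web: A = 28 × 190 = 5320.00, centroid at (130.00, 111.00).
top flange: A = 130 × 26 = 3380.00, centroid at (130.00, 219.00).
ΣA = 12860.00 mm²
ΣAx̄ = (4160.00)(130.00) + (5320.00)(130.00) + (3380.00)(130.00) = 1671800.00 mm³
ΣAȳ = (4160.00)(8.00) + (5320.00)(111.00) + (3380.00)(219.00) = 1364020.00 mm³
x̄ = 1671800.00 / 12860.00 = 130.00 mm
ȳ = 1364020.00 / 12860.00 = 106.07 mm

x̄ = 130.00 mm, ȳ = 106.07 mm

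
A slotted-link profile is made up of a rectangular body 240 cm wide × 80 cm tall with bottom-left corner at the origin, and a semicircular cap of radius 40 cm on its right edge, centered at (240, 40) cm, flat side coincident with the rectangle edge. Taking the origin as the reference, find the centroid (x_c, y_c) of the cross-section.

Part | A | x̄ᵢ | ȳᵢ | A·x̄ᵢ | A·ȳᵢ
rectangular body | 19200.00 | 120.00 | 40.00 | 2304000.00 | 768000.00
semicircular end | 2513.27 | 256.98 | 40.00 | 645852.46 | 100530.96
Σ | 21713.27 |  |  | 2949852.46 | 868530.96
x_c = 2949852.46 / 21713.27 = 135.85 cm
y_c = 868530.96 / 21713.27 = 40.00 cm

x_c = 135.85 cm, y_c = 40.00 cm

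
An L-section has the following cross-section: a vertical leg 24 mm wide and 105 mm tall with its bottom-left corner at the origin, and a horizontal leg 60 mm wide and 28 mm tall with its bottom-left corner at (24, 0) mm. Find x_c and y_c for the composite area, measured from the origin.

vertical leg: A = 24 × 105 = 2520.00, centroid at (12.00, 52.50).
horizontal leg: A = 60 × 28 = 1680.00, centroid at (54.00, 14.00).
ΣA = 4200.00 mm²
ΣAx_c = (2520.00)(12.00) + (1680.00)(54.00) = 120960.00 mm³
ΣAy_c = (2520.00)(52.50) + (1680.00)(14.00) = 155820.00 mm³
x_c = 120960.00 / 4200.00 = 28.80 mm
y_c = 155820.00 / 4200.00 = 37.10 mm

x_c = 28.80 mm, y_c = 37.10 mm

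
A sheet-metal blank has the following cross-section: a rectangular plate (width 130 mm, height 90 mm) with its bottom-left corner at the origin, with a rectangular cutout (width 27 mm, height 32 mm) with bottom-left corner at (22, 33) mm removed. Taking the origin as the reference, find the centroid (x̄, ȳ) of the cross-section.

x̄ = 67.35 mm, ȳ = 44.68 mm

plate: A = 130 × 90 = 11700.00, centroid at (65.00, 45.00).
hole: A = −(27 × 32) = -864.00, centroid at (35.50, 49.00).
ΣA = 10836.00 mm²
ΣAx̄ = (11700.00)(65.00) + (-864.00)(35.50) = 729828.00 mm³
ΣAȳ = (11700.00)(45.00) + (-864.00)(49.00) = 484164.00 mm³
x̄ = 729828.00 / 10836.00 = 67.35 mm
ȳ = 484164.00 / 10836.00 = 44.68 mm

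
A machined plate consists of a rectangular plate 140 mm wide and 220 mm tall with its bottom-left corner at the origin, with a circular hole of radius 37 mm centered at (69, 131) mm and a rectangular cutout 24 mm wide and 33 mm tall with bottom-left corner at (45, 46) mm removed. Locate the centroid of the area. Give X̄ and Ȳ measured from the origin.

X̄ = 70.57 mm, Ȳ = 107.95 mm

Part | A | x̄ᵢ | ȳᵢ | A·x̄ᵢ | A·ȳᵢ
plate | 30800.00 | 70.00 | 110.00 | 2156000.00 | 3388000.00
hole 1 | -4300.84 | 69.00 | 131.00 | -296757.98 | -563410.08
hole 2 | -792.00 | 57.00 | 62.50 | -45144.00 | -49500.00
Σ | 25707.16 |  |  | 1814098.02 | 2775089.92
X̄ = 1814098.02 / 25707.16 = 70.57 mm
Ȳ = 2775089.92 / 25707.16 = 107.95 mm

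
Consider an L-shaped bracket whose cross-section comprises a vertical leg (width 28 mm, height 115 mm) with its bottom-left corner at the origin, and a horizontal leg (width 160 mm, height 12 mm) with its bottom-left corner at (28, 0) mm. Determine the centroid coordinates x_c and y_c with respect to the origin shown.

vertical leg: A = 28 × 115 = 3220.00, centroid at (14.00, 57.50).
horizontal leg: A = 160 × 12 = 1920.00, centroid at (108.00, 6.00).
ΣA = 5140.00 mm², ΣAx_c = 252440.00 mm³, ΣAy_c = 196670.00 mm³.
x_c = 252440.00/5140.00 = 49.11 mm; y_c = 196670.00/5140.00 = 38.26 mm.

x_c = 49.11 mm, y_c = 38.26 mm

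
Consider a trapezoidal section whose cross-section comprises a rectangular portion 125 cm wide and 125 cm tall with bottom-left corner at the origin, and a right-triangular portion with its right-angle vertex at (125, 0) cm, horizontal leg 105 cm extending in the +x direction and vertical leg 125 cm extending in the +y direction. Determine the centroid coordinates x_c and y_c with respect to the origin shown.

rectangular portion: A = 125 × 125 = 15625.00, centroid at (62.50, 62.50).
triangular portion: A = ½·105·125 = 6562.50, centroid at (160.00, 41.67).
ΣA = 22187.50 cm², ΣAx_c = 2026562.50 cm³, ΣAy_c = 1250000.00 cm³.
x_c = 2026562.50/22187.50 = 91.34 cm; y_c = 1250000.00/22187.50 = 56.34 cm.

x_c = 91.34 cm, y_c = 56.34 cm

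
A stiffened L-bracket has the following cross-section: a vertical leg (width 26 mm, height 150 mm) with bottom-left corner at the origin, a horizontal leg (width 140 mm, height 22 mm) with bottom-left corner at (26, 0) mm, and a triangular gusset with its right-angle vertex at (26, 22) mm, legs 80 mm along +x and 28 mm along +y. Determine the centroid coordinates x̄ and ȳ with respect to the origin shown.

vertical leg: A = 26 × 150 = 3900.00, centroid at (13.00, 75.00).
horizontal leg: A = 140 × 22 = 3080.00, centroid at (96.00, 11.00).
gusset: A = ½·80·28 = 1120.00, centroid at (52.67, 31.33).
ΣA = 8100.00 mm², ΣAx̄ = 405366.67 mm³, ΣAȳ = 361473.33 mm³.
x̄ = 405366.67/8100.00 = 50.05 mm; ȳ = 361473.33/8100.00 = 44.63 mm.

x̄ = 50.05 mm, ȳ = 44.63 mm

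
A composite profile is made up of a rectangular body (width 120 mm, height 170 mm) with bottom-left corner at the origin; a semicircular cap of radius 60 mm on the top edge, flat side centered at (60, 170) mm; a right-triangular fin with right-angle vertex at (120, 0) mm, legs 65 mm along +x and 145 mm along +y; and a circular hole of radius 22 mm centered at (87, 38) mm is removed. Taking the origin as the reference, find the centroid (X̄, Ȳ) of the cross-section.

rectangular body: A = 120 × 170 = 20400.00, centroid at (60.00, 85.00).
semicircular top: A = ½π·60² = 5654.87, centroid at (60.00, 195.46).
triangular fin: A = ½·65·145 = 4712.50, centroid at (141.67, 48.33).
hole: A = −π·22² = -1520.53, centroid at (87.00, 38.00).
ΣA = 29246.84 mm², ΣAX̄ = 2098609.99 mm³, ΣAȲ = 3009318.01 mm³.
X̄ = 2098609.99/29246.84 = 71.76 mm; Ȳ = 3009318.01/29246.84 = 102.89 mm.

X̄ = 71.76 mm, Ȳ = 102.89 mm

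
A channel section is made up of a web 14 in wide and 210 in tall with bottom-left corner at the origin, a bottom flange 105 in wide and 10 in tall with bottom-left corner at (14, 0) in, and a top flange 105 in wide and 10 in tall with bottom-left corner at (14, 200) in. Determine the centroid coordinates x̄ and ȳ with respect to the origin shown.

Part | A | x̄ᵢ | ȳᵢ | A·x̄ᵢ | A·ȳᵢ
web | 2940.00 | 7.00 | 105.00 | 20580.00 | 308700.00
bottom flange | 1050.00 | 66.50 | 5.00 | 69825.00 | 5250.00
top flange | 1050.00 | 66.50 | 205.00 | 69825.00 | 215250.00
Σ | 5040.00 |  |  | 160230.00 | 529200.00
x̄ = 160230.00 / 5040.00 = 31.79 in
ȳ = 529200.00 / 5040.00 = 105.00 in

x̄ = 31.79 in, ȳ = 105.00 in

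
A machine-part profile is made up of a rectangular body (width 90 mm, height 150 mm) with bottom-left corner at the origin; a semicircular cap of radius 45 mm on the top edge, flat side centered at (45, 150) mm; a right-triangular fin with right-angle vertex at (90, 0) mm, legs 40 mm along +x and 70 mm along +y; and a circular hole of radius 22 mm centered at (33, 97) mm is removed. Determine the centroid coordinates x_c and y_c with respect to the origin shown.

rectangular body: A = 90 × 150 = 13500.00, centroid at (45.00, 75.00).
semicircular top: A = ½π·45² = 3180.86, centroid at (45.00, 169.10).
triangular fin: A = ½·40·70 = 1400.00, centroid at (103.33, 23.33).
hole: A = −π·22² = -1520.53, centroid at (33.00, 97.00).
ΣA = 16560.33 mm², ΣAx_c = 845127.96 mm³, ΣAy_c = 1435554.56 mm³.
x_c = 845127.96/16560.33 = 51.03 mm; y_c = 1435554.56/16560.33 = 86.69 mm.

x_c = 51.03 mm, y_c = 86.69 mm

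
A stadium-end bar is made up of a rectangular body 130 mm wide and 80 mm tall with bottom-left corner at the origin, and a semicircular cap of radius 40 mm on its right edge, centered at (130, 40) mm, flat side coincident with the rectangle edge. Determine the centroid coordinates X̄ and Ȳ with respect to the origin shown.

X̄ = 80.95 mm, Ȳ = 40.00 mm

Part | A | x̄ᵢ | ȳᵢ | A·x̄ᵢ | A·ȳᵢ
rectangular body | 10400.00 | 65.00 | 40.00 | 676000.00 | 416000.00
semicircular end | 2513.27 | 146.98 | 40.00 | 369392.30 | 100530.96
Σ | 12913.27 |  |  | 1045392.30 | 516530.96
X̄ = 1045392.30 / 12913.27 = 80.95 mm
Ȳ = 516530.96 / 12913.27 = 40.00 mm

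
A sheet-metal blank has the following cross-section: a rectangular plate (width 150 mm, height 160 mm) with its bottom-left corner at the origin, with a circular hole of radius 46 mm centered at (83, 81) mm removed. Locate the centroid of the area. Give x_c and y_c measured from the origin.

x_c = 71.94 mm, y_c = 79.62 mm

plate: A = 150 × 160 = 24000.00, centroid at (75.00, 80.00).
hole: A = −π·46² = -6647.61, centroid at (83.00, 81.00).
ΣA = 17352.39 mm²
ΣAx_c = (24000.00)(75.00) + (-6647.61)(83.00) = 1248248.37 mm³
ΣAy_c = (24000.00)(80.00) + (-6647.61)(81.00) = 1381543.59 mm³
x_c = 1248248.37 / 17352.39 = 71.94 mm
y_c = 1381543.59 / 17352.39 = 79.62 mm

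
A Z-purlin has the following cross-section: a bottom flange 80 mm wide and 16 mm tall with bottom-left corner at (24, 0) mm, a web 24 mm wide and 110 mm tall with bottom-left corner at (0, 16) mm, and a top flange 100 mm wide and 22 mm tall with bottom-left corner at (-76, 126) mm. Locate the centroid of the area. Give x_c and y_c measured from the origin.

x_c = 9.22 mm, y_c = 81.55 mm

bottom flange: A = 80 × 16 = 1280.00, centroid at (64.00, 8.00).
web: A = 24 × 110 = 2640.00, centroid at (12.00, 71.00).
top flange: A = 100 × 22 = 2200.00, centroid at (-26.00, 137.00).
ΣA = 6120.00 mm²
ΣAx_c = (1280.00)(64.00) + (2640.00)(12.00) + (2200.00)(-26.00) = 56400.00 mm³
ΣAy_c = (1280.00)(8.00) + (2640.00)(71.00) + (2200.00)(137.00) = 499080.00 mm³
x_c = 56400.00 / 6120.00 = 9.22 mm
y_c = 499080.00 / 6120.00 = 81.55 mm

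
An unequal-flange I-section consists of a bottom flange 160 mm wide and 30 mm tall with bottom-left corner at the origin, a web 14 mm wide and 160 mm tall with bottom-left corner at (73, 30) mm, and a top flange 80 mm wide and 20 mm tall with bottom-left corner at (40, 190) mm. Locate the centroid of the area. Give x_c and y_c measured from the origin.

x_c = 80.00 mm, y_c = 73.89 mm

bottom flange: A = 160 × 30 = 4800.00, centroid at (80.00, 15.00).
web: A = 14 × 160 = 2240.00, centroid at (80.00, 110.00).
top flange: A = 80 × 20 = 1600.00, centroid at (80.00, 200.00).
ΣA = 8640.00 mm², ΣAx_c = 691200.00 mm³, ΣAy_c = 638400.00 mm³.
x_c = 691200.00/8640.00 = 80.00 mm; y_c = 638400.00/8640.00 = 73.89 mm.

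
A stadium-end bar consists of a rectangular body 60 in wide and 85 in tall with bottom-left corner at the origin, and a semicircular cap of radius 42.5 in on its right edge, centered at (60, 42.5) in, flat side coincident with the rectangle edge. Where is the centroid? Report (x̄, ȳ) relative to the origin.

rectangular body: A = 60 × 85 = 5100.00, centroid at (30.00, 42.50).
semicircular end: A = ½π·42.5² = 2837.25, centroid at (78.04, 42.50).
ΣA = 7937.25 in²
ΣAx̄ = (5100.00)(30.00) + (2837.25)(78.04) = 374412.14 in³
ΣAȳ = (5100.00)(42.50) + (2837.25)(42.50) = 337333.16 in³
x̄ = 374412.14 / 7937.25 = 47.17 in
ȳ = 337333.16 / 7937.25 = 42.50 in

x̄ = 47.17 in, ȳ = 42.50 in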